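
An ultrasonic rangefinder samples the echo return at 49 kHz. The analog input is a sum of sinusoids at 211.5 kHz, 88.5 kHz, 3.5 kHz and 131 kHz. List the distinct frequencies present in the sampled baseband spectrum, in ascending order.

fs/2 = 24.5 kHz.
211.5 kHz mod fs = 15.5 kHz.
15.5 kHz ≤ fs/2 = 24.5 kHz, appears at 15.5 kHz.
88.5 kHz mod fs = 39.5 kHz.
39.5 kHz > fs/2 = 24.5 kHz, folds to fs − 39.5 kHz = 9.5 kHz.
3.5 kHz ≤ fs/2 = 24.5 kHz, passes unchanged.
131 kHz mod fs = 33 kHz.
33 kHz > fs/2 = 24.5 kHz, folds to fs − 33 kHz = 16 kHz.
Distinct values: {3.5 kHz, 9.5 kHz, 15.5 kHz, 16 kHz}.

3.5 kHz, 9.5 kHz, 15.5 kHz, 16 kHz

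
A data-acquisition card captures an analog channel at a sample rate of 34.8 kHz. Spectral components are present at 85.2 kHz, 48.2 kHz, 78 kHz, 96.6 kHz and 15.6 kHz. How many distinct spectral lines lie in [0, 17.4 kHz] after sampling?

fs/2 = 17.4 kHz.
85.2 kHz mod fs = 15.6 kHz.
15.6 kHz ≤ fs/2 = 17.4 kHz, appears at 15.6 kHz.
48.2 kHz mod fs = 13.4 kHz.
13.4 kHz ≤ fs/2 = 17.4 kHz, appears at 13.4 kHz.
78 kHz mod fs = 8.4 kHz.
8.4 kHz ≤ fs/2 = 17.4 kHz, appears at 8.4 kHz.
96.6 kHz mod fs = 27 kHz.
27 kHz > fs/2 = 17.4 kHz, folds to fs − 27 kHz = 7.8 kHz.
15.6 kHz ≤ fs/2 = 17.4 kHz, passes unchanged.
Distinct values: {7.8 kHz, 8.4 kHz, 13.4 kHz, 15.6 kHz} → 4.

4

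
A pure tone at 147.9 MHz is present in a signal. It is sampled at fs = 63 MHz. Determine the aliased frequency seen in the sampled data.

21.9 MHz

147.9 MHz mod fs = 21.9 MHz.
21.9 MHz ≤ fs/2 = 31.5 MHz, appears at 21.9 MHz.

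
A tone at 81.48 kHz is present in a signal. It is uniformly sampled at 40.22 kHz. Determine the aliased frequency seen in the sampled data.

81.48 kHz mod fs = 1.04 kHz.
1.04 kHz ≤ fs/2 = 20.11 kHz, appears at 1.04 kHz.

1.04 kHz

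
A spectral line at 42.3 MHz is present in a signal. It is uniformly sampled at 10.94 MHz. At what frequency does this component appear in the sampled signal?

1.46 MHz

42.3 MHz mod fs = 9.48 MHz.
9.48 MHz > fs/2 = 5.47 MHz, folds to fs − 9.48 MHz = 1.46 MHz.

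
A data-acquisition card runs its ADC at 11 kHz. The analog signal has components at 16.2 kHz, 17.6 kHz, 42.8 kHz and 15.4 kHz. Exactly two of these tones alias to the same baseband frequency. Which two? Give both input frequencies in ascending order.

fs/2 = 5.5 kHz.
16.2 kHz mod fs = 5.2 kHz.
5.2 kHz ≤ fs/2 = 5.5 kHz, appears at 5.2 kHz.
17.6 kHz mod fs = 6.6 kHz.
6.6 kHz > fs/2 = 5.5 kHz, folds to fs − 6.6 kHz = 4.4 kHz.
42.8 kHz mod fs = 9.8 kHz.
9.8 kHz > fs/2 = 5.5 kHz, folds to fs − 9.8 kHz = 1.2 kHz.
15.4 kHz mod fs = 4.4 kHz.
4.4 kHz ≤ fs/2 = 5.5 kHz, appears at 4.4 kHz.
15.4 kHz and 17.6 kHz both map to 4.4 kHz.

15.4 kHz, 17.6 kHz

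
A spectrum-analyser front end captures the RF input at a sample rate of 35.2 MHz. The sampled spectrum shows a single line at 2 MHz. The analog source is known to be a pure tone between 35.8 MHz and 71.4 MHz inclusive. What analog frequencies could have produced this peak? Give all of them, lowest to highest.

37.2 MHz, 68.4 MHz

Frequencies that alias to 2 MHz are k·fs ± 2 MHz for integer k ≥ 0.
k=0: 2 MHz.
k=1: 33.2 MHz, 37.2 MHz.
k=2: 68.4 MHz, 72.4 MHz.
k=3: 103.6 MHz, 107.6 MHz.
Within [35.8 MHz, 71.4 MHz]: 37.2 MHz, 68.4 MHz.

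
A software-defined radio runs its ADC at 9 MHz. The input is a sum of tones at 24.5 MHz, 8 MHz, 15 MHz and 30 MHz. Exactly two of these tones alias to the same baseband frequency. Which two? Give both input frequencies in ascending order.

15 MHz, 30 MHz

fs/2 = 4.5 MHz.
24.5 MHz mod fs = 6.5 MHz.
6.5 MHz > fs/2 = 4.5 MHz, folds to fs − 6.5 MHz = 2.5 MHz.
8 MHz > fs/2 = 4.5 MHz, folds to fs − 8 MHz = 1 MHz.
15 MHz mod fs = 6 MHz.
6 MHz > fs/2 = 4.5 MHz, folds to fs − 6 MHz = 3 MHz.
30 MHz mod fs = 3 MHz.
3 MHz ≤ fs/2 = 4.5 MHz, appears at 3 MHz.
15 MHz and 30 MHz both map to 3 MHz.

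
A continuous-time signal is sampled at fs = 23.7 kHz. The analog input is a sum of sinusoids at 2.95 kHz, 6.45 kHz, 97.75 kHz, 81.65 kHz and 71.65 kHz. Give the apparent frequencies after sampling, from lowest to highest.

fs/2 = 11.85 kHz.
2.95 kHz ≤ fs/2 = 11.85 kHz, passes unchanged.
6.45 kHz ≤ fs/2 = 11.85 kHz, passes unchanged.
97.75 kHz mod fs = 2.95 kHz.
2.95 kHz ≤ fs/2 = 11.85 kHz, appears at 2.95 kHz.
81.65 kHz mod fs = 10.55 kHz.
10.55 kHz ≤ fs/2 = 11.85 kHz, appears at 10.55 kHz.
71.65 kHz mod fs = 0.55 kHz.
0.55 kHz ≤ fs/2 = 11.85 kHz, appears at 0.55 kHz.
Distinct values: {0.55 kHz, 2.95 kHz, 6.45 kHz, 10.55 kHz}.

0.55 kHz, 2.95 kHz, 6.45 kHz, 10.55 kHz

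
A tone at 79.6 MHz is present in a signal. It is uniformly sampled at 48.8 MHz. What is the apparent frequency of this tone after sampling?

79.6 MHz mod fs = 30.8 MHz.
30.8 MHz > fs/2 = 24.4 MHz, folds to fs − 30.8 MHz = 18 MHz.

18 MHz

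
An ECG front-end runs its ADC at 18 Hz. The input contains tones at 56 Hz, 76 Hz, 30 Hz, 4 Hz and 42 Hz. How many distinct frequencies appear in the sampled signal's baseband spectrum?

fs/2 = 9 Hz.
56 Hz mod fs = 2 Hz.
2 Hz ≤ fs/2 = 9 Hz, appears at 2 Hz.
76 Hz mod fs = 4 Hz.
4 Hz ≤ fs/2 = 9 Hz, appears at 4 Hz.
30 Hz mod fs = 12 Hz.
12 Hz > fs/2 = 9 Hz, folds to fs − 12 Hz = 6 Hz.
4 Hz ≤ fs/2 = 9 Hz, passes unchanged.
42 Hz mod fs = 6 Hz.
6 Hz ≤ fs/2 = 9 Hz, appears at 6 Hz.
Distinct values: {2 Hz, 4 Hz, 6 Hz} → 3.

3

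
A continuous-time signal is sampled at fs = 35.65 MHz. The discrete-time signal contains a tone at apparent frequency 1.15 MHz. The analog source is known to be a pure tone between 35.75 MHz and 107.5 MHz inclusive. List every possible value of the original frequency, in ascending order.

36.8 MHz, 70.15 MHz, 72.45 MHz, 105.8 MHz

Frequencies that alias to 1.15 MHz are k·fs ± 1.15 MHz for integer k ≥ 0.
k=0: 1.15 MHz.
k=1: 34.5 MHz, 36.8 MHz.
k=2: 70.15 MHz, 72.45 MHz.
k=3: 105.8 MHz, 108.1 MHz.
k=4: 141.45 MHz, 143.75 MHz.
Within [35.75 MHz, 107.5 MHz]: 36.8 MHz, 70.15 MHz, 72.45 MHz, 105.8 MHz.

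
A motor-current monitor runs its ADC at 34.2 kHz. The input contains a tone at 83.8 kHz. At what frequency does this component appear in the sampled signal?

15.4 kHz

83.8 kHz mod fs = 15.4 kHz.
15.4 kHz ≤ fs/2 = 17.1 kHz, appears at 15.4 kHz.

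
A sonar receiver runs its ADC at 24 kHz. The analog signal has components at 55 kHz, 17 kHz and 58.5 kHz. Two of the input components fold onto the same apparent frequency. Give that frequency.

7 kHz

fs/2 = 12 kHz.
55 kHz mod fs = 7 kHz.
7 kHz ≤ fs/2 = 12 kHz, appears at 7 kHz.
17 kHz > fs/2 = 12 kHz, folds to fs − 17 kHz = 7 kHz.
58.5 kHz mod fs = 10.5 kHz.
10.5 kHz ≤ fs/2 = 12 kHz, appears at 10.5 kHz.
17 kHz and 55 kHz both map to 7 kHz.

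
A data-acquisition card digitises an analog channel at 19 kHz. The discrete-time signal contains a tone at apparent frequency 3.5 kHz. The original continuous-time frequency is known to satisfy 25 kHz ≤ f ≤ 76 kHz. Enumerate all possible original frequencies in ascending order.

34.5 kHz, 41.5 kHz, 53.5 kHz, 60.5 kHz, 72.5 kHz

Frequencies that alias to 3.5 kHz are k·fs ± 3.5 kHz for integer k ≥ 0.
k=0: 3.5 kHz.
k=1: 15.5 kHz, 22.5 kHz.
k=2: 34.5 kHz, 41.5 kHz.
k=3: 53.5 kHz, 60.5 kHz.
k=4: 72.5 kHz, 79.5 kHz.
k=5: 91.5 kHz, 98.5 kHz.
Within [25 kHz, 76 kHz]: 34.5 kHz, 41.5 kHz, 53.5 kHz, 60.5 kHz, 72.5 kHz.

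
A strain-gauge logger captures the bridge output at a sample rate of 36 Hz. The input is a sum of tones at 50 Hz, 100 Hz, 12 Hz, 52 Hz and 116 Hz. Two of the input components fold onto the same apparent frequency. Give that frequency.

8 Hz

fs/2 = 18 Hz.
50 Hz mod fs = 14 Hz.
14 Hz ≤ fs/2 = 18 Hz, appears at 14 Hz.
100 Hz mod fs = 28 Hz.
28 Hz > fs/2 = 18 Hz, folds to fs − 28 Hz = 8 Hz.
12 Hz ≤ fs/2 = 18 Hz, passes unchanged.
52 Hz mod fs = 16 Hz.
16 Hz ≤ fs/2 = 18 Hz, appears at 16 Hz.
116 Hz mod fs = 8 Hz.
8 Hz ≤ fs/2 = 18 Hz, appears at 8 Hz.
100 Hz and 116 Hz both map to 8 Hz.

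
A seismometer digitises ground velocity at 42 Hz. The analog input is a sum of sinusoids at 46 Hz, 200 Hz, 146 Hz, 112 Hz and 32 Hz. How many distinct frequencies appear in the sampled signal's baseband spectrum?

fs/2 = 21 Hz.
46 Hz mod fs = 4 Hz.
4 Hz ≤ fs/2 = 21 Hz, appears at 4 Hz.
200 Hz mod fs = 32 Hz.
32 Hz > fs/2 = 21 Hz, folds to fs − 32 Hz = 10 Hz.
146 Hz mod fs = 20 Hz.
20 Hz ≤ fs/2 = 21 Hz, appears at 20 Hz.
112 Hz mod fs = 28 Hz.
28 Hz > fs/2 = 21 Hz, folds to fs − 28 Hz = 14 Hz.
32 Hz > fs/2 = 21 Hz, folds to fs − 32 Hz = 10 Hz.
Distinct values: {4 Hz, 10 Hz, 14 Hz, 20 Hz} → 4.

4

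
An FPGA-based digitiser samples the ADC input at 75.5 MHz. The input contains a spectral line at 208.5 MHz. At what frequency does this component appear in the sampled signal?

208.5 MHz mod fs = 57.5 MHz.
57.5 MHz > fs/2 = 37.75 MHz, folds to fs − 57.5 MHz = 18 MHz.

18 MHz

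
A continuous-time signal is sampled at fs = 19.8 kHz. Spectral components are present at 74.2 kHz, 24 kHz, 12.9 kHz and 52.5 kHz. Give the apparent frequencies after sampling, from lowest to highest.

4.2 kHz, 5 kHz, 6.9 kHz

fs/2 = 9.9 kHz.
74.2 kHz mod fs = 14.8 kHz.
14.8 kHz > fs/2 = 9.9 kHz, folds to fs − 14.8 kHz = 5 kHz.
24 kHz mod fs = 4.2 kHz.
4.2 kHz ≤ fs/2 = 9.9 kHz, appears at 4.2 kHz.
12.9 kHz > fs/2 = 9.9 kHz, folds to fs − 12.9 kHz = 6.9 kHz.
52.5 kHz mod fs = 12.9 kHz.
12.9 kHz > fs/2 = 9.9 kHz, folds to fs − 12.9 kHz = 6.9 kHz.
Distinct values: {4.2 kHz, 5 kHz, 6.9 kHz}.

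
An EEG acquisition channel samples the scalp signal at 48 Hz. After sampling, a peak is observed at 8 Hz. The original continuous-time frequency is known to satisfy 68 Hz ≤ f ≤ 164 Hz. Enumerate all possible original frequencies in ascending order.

Frequencies that alias to 8 Hz are k·fs ± 8 Hz for integer k ≥ 0.
k=0: 8 Hz.
k=1: 40 Hz, 56 Hz.
k=2: 88 Hz, 104 Hz.
k=3: 136 Hz, 152 Hz.
k=4: 184 Hz, 200 Hz.
Within [68 Hz, 164 Hz]: 88 Hz, 104 Hz, 136 Hz, 152 Hz.

88 Hz, 104 Hz, 136 Hz, 152 Hz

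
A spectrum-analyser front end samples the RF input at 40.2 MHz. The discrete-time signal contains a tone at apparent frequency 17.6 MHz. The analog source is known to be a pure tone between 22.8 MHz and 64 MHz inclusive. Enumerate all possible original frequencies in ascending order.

57.8 MHz, 62.8 MHz

Frequencies that alias to 17.6 MHz are k·fs ± 17.6 MHz for integer k ≥ 0.
k=0: 17.6 MHz.
k=1: 22.6 MHz, 57.8 MHz.
k=2: 62.8 MHz, 98 MHz.
k=3: 103 MHz, 138.2 MHz.
Within [22.8 MHz, 64 MHz]: 57.8 MHz, 62.8 MHz.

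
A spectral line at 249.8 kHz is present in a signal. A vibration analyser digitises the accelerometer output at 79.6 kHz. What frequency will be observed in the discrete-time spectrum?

249.8 kHz mod fs = 11 kHz.
11 kHz ≤ fs/2 = 39.8 kHz, appears at 11 kHz.

11 kHz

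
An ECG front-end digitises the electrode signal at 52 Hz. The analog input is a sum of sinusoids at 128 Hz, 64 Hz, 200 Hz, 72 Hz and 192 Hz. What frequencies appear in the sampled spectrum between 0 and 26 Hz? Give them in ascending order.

fs/2 = 26 Hz.
128 Hz mod fs = 24 Hz.
24 Hz ≤ fs/2 = 26 Hz, appears at 24 Hz.
64 Hz mod fs = 12 Hz.
12 Hz ≤ fs/2 = 26 Hz, appears at 12 Hz.
200 Hz mod fs = 44 Hz.
44 Hz > fs/2 = 26 Hz, folds to fs − 44 Hz = 8 Hz.
72 Hz mod fs = 20 Hz.
20 Hz ≤ fs/2 = 26 Hz, appears at 20 Hz.
192 Hz mod fs = 36 Hz.
36 Hz > fs/2 = 26 Hz, folds to fs − 36 Hz = 16 Hz.
Distinct values: {8 Hz, 12 Hz, 16 Hz, 20 Hz, 24 Hz}.

8 Hz, 12 Hz, 16 Hz, 20 Hz, 24 Hz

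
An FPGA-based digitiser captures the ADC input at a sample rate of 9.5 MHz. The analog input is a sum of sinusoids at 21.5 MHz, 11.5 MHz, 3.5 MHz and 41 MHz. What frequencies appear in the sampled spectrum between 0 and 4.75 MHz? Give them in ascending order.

2 MHz, 2.5 MHz, 3 MHz, 3.5 MHz

fs/2 = 4.75 MHz.
21.5 MHz mod fs = 2.5 MHz.
2.5 MHz ≤ fs/2 = 4.75 MHz, appears at 2.5 MHz.
11.5 MHz mod fs = 2 MHz.
2 MHz ≤ fs/2 = 4.75 MHz, appears at 2 MHz.
3.5 MHz ≤ fs/2 = 4.75 MHz, passes unchanged.
41 MHz mod fs = 3 MHz.
3 MHz ≤ fs/2 = 4.75 MHz, appears at 3 MHz.
Distinct values: {2 MHz, 2.5 MHz, 3 MHz, 3.5 MHz}.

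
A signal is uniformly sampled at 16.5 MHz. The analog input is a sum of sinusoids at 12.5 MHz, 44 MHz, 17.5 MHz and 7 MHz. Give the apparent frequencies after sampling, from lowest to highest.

1 MHz, 4 MHz, 5.5 MHz, 7 MHz

fs/2 = 8.25 MHz.
12.5 MHz > fs/2 = 8.25 MHz, folds to fs − 12.5 MHz = 4 MHz.
44 MHz mod fs = 11 MHz.
11 MHz > fs/2 = 8.25 MHz, folds to fs − 11 MHz = 5.5 MHz.
17.5 MHz mod fs = 1 MHz.
1 MHz ≤ fs/2 = 8.25 MHz, appears at 1 MHz.
7 MHz ≤ fs/2 = 8.25 MHz, passes unchanged.
Distinct values: {1 MHz, 4 MHz, 5.5 MHz, 7 MHz}.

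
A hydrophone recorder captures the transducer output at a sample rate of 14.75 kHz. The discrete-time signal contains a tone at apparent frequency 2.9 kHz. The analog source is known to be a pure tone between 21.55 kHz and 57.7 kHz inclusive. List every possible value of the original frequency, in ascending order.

Frequencies that alias to 2.9 kHz are k·fs ± 2.9 kHz for integer k ≥ 0.
k=0: 2.9 kHz.
k=1: 11.85 kHz, 17.65 kHz.
k=2: 26.6 kHz, 32.4 kHz.
k=3: 41.35 kHz, 47.15 kHz.
k=4: 56.1 kHz, 61.9 kHz.
k=5: 70.85 kHz, 76.65 kHz.
Within [21.55 kHz, 57.7 kHz]: 26.6 kHz, 32.4 kHz, 41.35 kHz, 47.15 kHz, 56.1 kHz.

26.6 kHz, 32.4 kHz, 41.35 kHz, 47.15 kHz, 56.1 kHz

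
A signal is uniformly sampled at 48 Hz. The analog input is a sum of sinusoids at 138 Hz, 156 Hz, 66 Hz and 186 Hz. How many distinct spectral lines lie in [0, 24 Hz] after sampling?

3

fs/2 = 24 Hz.
138 Hz mod fs = 42 Hz.
42 Hz > fs/2 = 24 Hz, folds to fs − 42 Hz = 6 Hz.
156 Hz mod fs = 12 Hz.
12 Hz ≤ fs/2 = 24 Hz, appears at 12 Hz.
66 Hz mod fs = 18 Hz.
18 Hz ≤ fs/2 = 24 Hz, appears at 18 Hz.
186 Hz mod fs = 42 Hz.
42 Hz > fs/2 = 24 Hz, folds to fs − 42 Hz = 6 Hz.
Distinct values: {6 Hz, 12 Hz, 18 Hz} → 3.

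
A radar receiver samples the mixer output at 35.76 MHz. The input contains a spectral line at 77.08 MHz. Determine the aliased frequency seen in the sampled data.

77.08 MHz mod fs = 5.56 MHz.
5.56 MHz ≤ fs/2 = 17.88 MHz, appears at 5.56 MHz.

5.56 MHz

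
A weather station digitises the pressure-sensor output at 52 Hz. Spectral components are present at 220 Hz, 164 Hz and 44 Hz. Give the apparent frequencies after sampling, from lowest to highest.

fs/2 = 26 Hz.
220 Hz mod fs = 12 Hz.
12 Hz ≤ fs/2 = 26 Hz, appears at 12 Hz.
164 Hz mod fs = 8 Hz.
8 Hz ≤ fs/2 = 26 Hz, appears at 8 Hz.
44 Hz > fs/2 = 26 Hz, folds to fs − 44 Hz = 8 Hz.
Distinct values: {8 Hz, 12 Hz}.

8 Hz, 12 Hz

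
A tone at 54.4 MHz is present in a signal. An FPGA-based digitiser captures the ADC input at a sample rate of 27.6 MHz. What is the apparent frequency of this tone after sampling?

0.8 MHz

54.4 MHz mod fs = 26.8 MHz.
26.8 MHz > fs/2 = 13.8 MHz, folds to fs − 26.8 MHz = 0.8 MHz.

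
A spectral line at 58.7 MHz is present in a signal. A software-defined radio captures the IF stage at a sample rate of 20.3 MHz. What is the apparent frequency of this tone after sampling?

58.7 MHz mod fs = 18.1 MHz.
18.1 MHz > fs/2 = 10.15 MHz, folds to fs − 18.1 MHz = 2.2 MHz.

2.2 MHz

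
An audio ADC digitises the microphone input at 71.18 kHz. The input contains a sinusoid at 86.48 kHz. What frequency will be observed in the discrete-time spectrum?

86.48 kHz mod fs = 15.3 kHz.
15.3 kHz ≤ fs/2 = 35.59 kHz, appears at 15.3 kHz.

15.3 kHz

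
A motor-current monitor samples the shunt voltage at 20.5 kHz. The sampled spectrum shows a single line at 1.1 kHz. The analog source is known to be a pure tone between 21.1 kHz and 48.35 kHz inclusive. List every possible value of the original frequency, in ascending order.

21.6 kHz, 39.9 kHz, 42.1 kHz

Frequencies that alias to 1.1 kHz are k·fs ± 1.1 kHz for integer k ≥ 0.
k=0: 1.1 kHz.
k=1: 19.4 kHz, 21.6 kHz.
k=2: 39.9 kHz, 42.1 kHz.
k=3: 60.4 kHz, 62.6 kHz.
Within [21.1 kHz, 48.35 kHz]: 21.6 kHz, 39.9 kHz, 42.1 kHz.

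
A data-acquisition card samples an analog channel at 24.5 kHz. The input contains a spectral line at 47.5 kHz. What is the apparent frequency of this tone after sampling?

47.5 kHz mod fs = 23 kHz.
23 kHz > fs/2 = 12.25 kHz, folds to fs − 23 kHz = 1.5 kHz.

1.5 kHz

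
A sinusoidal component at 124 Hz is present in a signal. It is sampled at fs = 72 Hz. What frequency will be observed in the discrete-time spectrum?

124 Hz mod fs = 52 Hz.
52 Hz > fs/2 = 36 Hz, folds to fs − 52 Hz = 20 Hz.

20 Hz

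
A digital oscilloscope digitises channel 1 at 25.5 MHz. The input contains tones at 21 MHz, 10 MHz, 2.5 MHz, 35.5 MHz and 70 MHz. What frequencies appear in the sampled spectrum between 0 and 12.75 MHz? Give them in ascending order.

fs/2 = 12.75 MHz.
21 MHz > fs/2 = 12.75 MHz, folds to fs − 21 MHz = 4.5 MHz.
10 MHz ≤ fs/2 = 12.75 MHz, passes unchanged.
2.5 MHz ≤ fs/2 = 12.75 MHz, passes unchanged.
35.5 MHz mod fs = 10 MHz.
10 MHz ≤ fs/2 = 12.75 MHz, appears at 10 MHz.
70 MHz mod fs = 19 MHz.
19 MHz > fs/2 = 12.75 MHz, folds to fs − 19 MHz = 6.5 MHz.
Distinct values: {2.5 MHz, 4.5 MHz, 6.5 MHz, 10 MHz}.

2.5 MHz, 4.5 MHz, 6.5 MHz, 10 MHz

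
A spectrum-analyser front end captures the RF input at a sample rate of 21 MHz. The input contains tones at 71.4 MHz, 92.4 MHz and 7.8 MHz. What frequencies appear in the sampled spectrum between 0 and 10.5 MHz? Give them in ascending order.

fs/2 = 10.5 MHz.
71.4 MHz mod fs = 8.4 MHz.
8.4 MHz ≤ fs/2 = 10.5 MHz, appears at 8.4 MHz.
92.4 MHz mod fs = 8.4 MHz.
8.4 MHz ≤ fs/2 = 10.5 MHz, appears at 8.4 MHz.
7.8 MHz ≤ fs/2 = 10.5 MHz, passes unchanged.
Distinct values: {7.8 MHz, 8.4 MHz}.

7.8 MHz, 8.4 MHz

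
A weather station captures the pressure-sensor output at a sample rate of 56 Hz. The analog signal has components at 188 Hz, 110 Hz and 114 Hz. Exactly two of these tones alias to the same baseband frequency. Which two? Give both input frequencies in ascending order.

110 Hz, 114 Hz

fs/2 = 28 Hz.
188 Hz mod fs = 20 Hz.
20 Hz ≤ fs/2 = 28 Hz, appears at 20 Hz.
110 Hz mod fs = 54 Hz.
54 Hz > fs/2 = 28 Hz, folds to fs − 54 Hz = 2 Hz.
114 Hz mod fs = 2 Hz.
2 Hz ≤ fs/2 = 28 Hz, appears at 2 Hz.
110 Hz and 114 Hz both map to 2 Hz.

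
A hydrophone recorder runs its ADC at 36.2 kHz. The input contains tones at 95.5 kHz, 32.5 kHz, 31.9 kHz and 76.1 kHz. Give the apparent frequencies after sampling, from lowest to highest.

3.7 kHz, 4.3 kHz, 13.1 kHz

fs/2 = 18.1 kHz.
95.5 kHz mod fs = 23.1 kHz.
23.1 kHz > fs/2 = 18.1 kHz, folds to fs − 23.1 kHz = 13.1 kHz.
32.5 kHz > fs/2 = 18.1 kHz, folds to fs − 32.5 kHz = 3.7 kHz.
31.9 kHz > fs/2 = 18.1 kHz, folds to fs − 31.9 kHz = 4.3 kHz.
76.1 kHz mod fs = 3.7 kHz.
3.7 kHz ≤ fs/2 = 18.1 kHz, appears at 3.7 kHz.
Distinct values: {3.7 kHz, 4.3 kHz, 13.1 kHz}.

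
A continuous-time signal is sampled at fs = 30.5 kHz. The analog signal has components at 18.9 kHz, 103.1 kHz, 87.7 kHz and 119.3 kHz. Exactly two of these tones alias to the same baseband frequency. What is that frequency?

fs/2 = 15.25 kHz.
18.9 kHz > fs/2 = 15.25 kHz, folds to fs − 18.9 kHz = 11.6 kHz.
103.1 kHz mod fs = 11.6 kHz.
11.6 kHz ≤ fs/2 = 15.25 kHz, appears at 11.6 kHz.
87.7 kHz mod fs = 26.7 kHz.
26.7 kHz > fs/2 = 15.25 kHz, folds to fs − 26.7 kHz = 3.8 kHz.
119.3 kHz mod fs = 27.8 kHz.
27.8 kHz > fs/2 = 15.25 kHz, folds to fs − 27.8 kHz = 2.7 kHz.
18.9 kHz and 103.1 kHz both map to 11.6 kHz.

11.6 kHz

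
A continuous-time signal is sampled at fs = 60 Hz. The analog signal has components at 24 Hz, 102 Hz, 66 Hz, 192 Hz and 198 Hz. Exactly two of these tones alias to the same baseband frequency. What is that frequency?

fs/2 = 30 Hz.
24 Hz ≤ fs/2 = 30 Hz, passes unchanged.
102 Hz mod fs = 42 Hz.
42 Hz > fs/2 = 30 Hz, folds to fs − 42 Hz = 18 Hz.
66 Hz mod fs = 6 Hz.
6 Hz ≤ fs/2 = 30 Hz, appears at 6 Hz.
192 Hz mod fs = 12 Hz.
12 Hz ≤ fs/2 = 30 Hz, appears at 12 Hz.
198 Hz mod fs = 18 Hz.
18 Hz ≤ fs/2 = 30 Hz, appears at 18 Hz.
102 Hz and 198 Hz both map to 18 Hz.

18 Hz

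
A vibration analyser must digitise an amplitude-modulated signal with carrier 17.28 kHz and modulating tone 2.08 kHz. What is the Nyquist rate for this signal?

AM sidebands sit at fc ± fm = 15.2 kHz and 19.36 kHz.
Highest-frequency component: 19.36 kHz.
Nyquist rate = 2 × 19.36 kHz = 38.72 kHz.

38.72 kHz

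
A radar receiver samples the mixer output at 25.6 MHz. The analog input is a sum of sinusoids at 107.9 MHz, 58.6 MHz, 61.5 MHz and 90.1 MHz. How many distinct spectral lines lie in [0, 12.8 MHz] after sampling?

4

fs/2 = 12.8 MHz.
107.9 MHz mod fs = 5.5 MHz.
5.5 MHz ≤ fs/2 = 12.8 MHz, appears at 5.5 MHz.
58.6 MHz mod fs = 7.4 MHz.
7.4 MHz ≤ fs/2 = 12.8 MHz, appears at 7.4 MHz.
61.5 MHz mod fs = 10.3 MHz.
10.3 MHz ≤ fs/2 = 12.8 MHz, appears at 10.3 MHz.
90.1 MHz mod fs = 13.3 MHz.
13.3 MHz > fs/2 = 12.8 MHz, folds to fs − 13.3 MHz = 12.3 MHz.
Distinct values: {5.5 MHz, 7.4 MHz, 10.3 MHz, 12.3 MHz} → 4.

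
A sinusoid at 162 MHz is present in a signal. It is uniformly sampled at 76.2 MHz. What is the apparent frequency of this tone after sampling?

162 MHz mod fs = 9.6 MHz.
9.6 MHz ≤ fs/2 = 38.1 MHz, appears at 9.6 MHz.

9.6 MHz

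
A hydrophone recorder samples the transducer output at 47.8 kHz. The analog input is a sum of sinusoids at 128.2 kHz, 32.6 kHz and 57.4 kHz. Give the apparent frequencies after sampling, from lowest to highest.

fs/2 = 23.9 kHz.
128.2 kHz mod fs = 32.6 kHz.
32.6 kHz > fs/2 = 23.9 kHz, folds to fs − 32.6 kHz = 15.2 kHz.
32.6 kHz > fs/2 = 23.9 kHz, folds to fs − 32.6 kHz = 15.2 kHz.
57.4 kHz mod fs = 9.6 kHz.
9.6 kHz ≤ fs/2 = 23.9 kHz, appears at 9.6 kHz.
Distinct values: {9.6 kHz, 15.2 kHz}.

9.6 kHz, 15.2 kHz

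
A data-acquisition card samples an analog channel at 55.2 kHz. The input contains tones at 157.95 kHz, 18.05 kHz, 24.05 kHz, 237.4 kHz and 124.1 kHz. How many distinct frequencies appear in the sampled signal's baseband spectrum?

fs/2 = 27.6 kHz.
157.95 kHz mod fs = 47.55 kHz.
47.55 kHz > fs/2 = 27.6 kHz, folds to fs − 47.55 kHz = 7.65 kHz.
18.05 kHz ≤ fs/2 = 27.6 kHz, passes unchanged.
24.05 kHz ≤ fs/2 = 27.6 kHz, passes unchanged.
237.4 kHz mod fs = 16.6 kHz.
16.6 kHz ≤ fs/2 = 27.6 kHz, appears at 16.6 kHz.
124.1 kHz mod fs = 13.7 kHz.
13.7 kHz ≤ fs/2 = 27.6 kHz, appears at 13.7 kHz.
Distinct values: {7.65 kHz, 13.7 kHz, 16.6 kHz, 18.05 kHz, 24.05 kHz} → 5.

5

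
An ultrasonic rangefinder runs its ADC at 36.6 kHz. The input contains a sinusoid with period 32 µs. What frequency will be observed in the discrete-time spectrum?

T = 32 µs → f = 1/T = 31.25 kHz.
31.25 kHz > fs/2 = 18.3 kHz, folds to fs − 31.25 kHz = 5.35 kHz.

5.35 kHz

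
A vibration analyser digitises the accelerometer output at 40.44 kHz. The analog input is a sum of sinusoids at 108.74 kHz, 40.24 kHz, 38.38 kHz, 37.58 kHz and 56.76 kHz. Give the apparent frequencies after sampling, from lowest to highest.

fs/2 = 20.22 kHz.
108.74 kHz mod fs = 27.86 kHz.
27.86 kHz > fs/2 = 20.22 kHz, folds to fs − 27.86 kHz = 12.58 kHz.
40.24 kHz > fs/2 = 20.22 kHz, folds to fs − 40.24 kHz = 0.2 kHz.
38.38 kHz > fs/2 = 20.22 kHz, folds to fs − 38.38 kHz = 2.06 kHz.
37.58 kHz > fs/2 = 20.22 kHz, folds to fs − 37.58 kHz = 2.86 kHz.
56.76 kHz mod fs = 16.32 kHz.
16.32 kHz ≤ fs/2 = 20.22 kHz, appears at 16.32 kHz.
Distinct values: {0.2 kHz, 2.06 kHz, 2.86 kHz, 12.58 kHz, 16.32 kHz}.

0.2 kHz, 2.06 kHz, 2.86 kHz, 12.58 kHz, 16.32 kHz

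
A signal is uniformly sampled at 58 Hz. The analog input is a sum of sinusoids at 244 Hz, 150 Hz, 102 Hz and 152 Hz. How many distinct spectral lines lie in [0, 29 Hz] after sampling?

4

fs/2 = 29 Hz.
244 Hz mod fs = 12 Hz.
12 Hz ≤ fs/2 = 29 Hz, appears at 12 Hz.
150 Hz mod fs = 34 Hz.
34 Hz > fs/2 = 29 Hz, folds to fs − 34 Hz = 24 Hz.
102 Hz mod fs = 44 Hz.
44 Hz > fs/2 = 29 Hz, folds to fs − 44 Hz = 14 Hz.
152 Hz mod fs = 36 Hz.
36 Hz > fs/2 = 29 Hz, folds to fs − 36 Hz = 22 Hz.
Distinct values: {12 Hz, 14 Hz, 22 Hz, 24 Hz} → 4.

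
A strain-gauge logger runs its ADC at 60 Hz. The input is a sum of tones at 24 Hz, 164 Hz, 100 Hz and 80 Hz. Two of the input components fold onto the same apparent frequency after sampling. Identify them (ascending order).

fs/2 = 30 Hz.
24 Hz ≤ fs/2 = 30 Hz, passes unchanged.
164 Hz mod fs = 44 Hz.
44 Hz > fs/2 = 30 Hz, folds to fs − 44 Hz = 16 Hz.
100 Hz mod fs = 40 Hz.
40 Hz > fs/2 = 30 Hz, folds to fs − 40 Hz = 20 Hz.
80 Hz mod fs = 20 Hz.
20 Hz ≤ fs/2 = 30 Hz, appears at 20 Hz.
80 Hz and 100 Hz both map to 20 Hz.

80 Hz, 100 Hz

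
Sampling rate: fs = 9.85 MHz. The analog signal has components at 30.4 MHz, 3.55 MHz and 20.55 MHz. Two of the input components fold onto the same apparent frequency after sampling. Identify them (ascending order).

fs/2 = 4.925 MHz.
30.4 MHz mod fs = 0.85 MHz.
0.85 MHz ≤ fs/2 = 4.925 MHz, appears at 0.85 MHz.
3.55 MHz ≤ fs/2 = 4.925 MHz, passes unchanged.
20.55 MHz mod fs = 0.85 MHz.
0.85 MHz ≤ fs/2 = 4.925 MHz, appears at 0.85 MHz.
20.55 MHz and 30.4 MHz both map to 0.85 MHz.

20.55 MHz, 30.4 MHz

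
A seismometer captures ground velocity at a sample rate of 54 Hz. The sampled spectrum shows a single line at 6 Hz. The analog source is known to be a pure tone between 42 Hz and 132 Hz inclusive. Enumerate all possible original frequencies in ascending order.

Frequencies that alias to 6 Hz are k·fs ± 6 Hz for integer k ≥ 0.
k=0: 6 Hz.
k=1: 48 Hz, 60 Hz.
k=2: 102 Hz, 114 Hz.
k=3: 156 Hz, 168 Hz.
Within [42 Hz, 132 Hz]: 48 Hz, 60 Hz, 102 Hz, 114 Hz.

48 Hz, 60 Hz, 102 Hz, 114 Hz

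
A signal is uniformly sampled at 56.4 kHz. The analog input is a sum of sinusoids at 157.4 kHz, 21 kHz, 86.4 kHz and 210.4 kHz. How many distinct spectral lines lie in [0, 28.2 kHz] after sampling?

fs/2 = 28.2 kHz.
157.4 kHz mod fs = 44.6 kHz.
44.6 kHz > fs/2 = 28.2 kHz, folds to fs − 44.6 kHz = 11.8 kHz.
21 kHz ≤ fs/2 = 28.2 kHz, passes unchanged.
86.4 kHz mod fs = 30 kHz.
30 kHz > fs/2 = 28.2 kHz, folds to fs − 30 kHz = 26.4 kHz.
210.4 kHz mod fs = 41.2 kHz.
41.2 kHz > fs/2 = 28.2 kHz, folds to fs − 41.2 kHz = 15.2 kHz.
Distinct values: {11.8 kHz, 15.2 kHz, 21 kHz, 26.4 kHz} → 4.

4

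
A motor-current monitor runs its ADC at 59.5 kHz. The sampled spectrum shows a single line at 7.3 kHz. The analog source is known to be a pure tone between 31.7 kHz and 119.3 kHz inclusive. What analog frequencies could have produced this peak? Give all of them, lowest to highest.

Frequencies that alias to 7.3 kHz are k·fs ± 7.3 kHz for integer k ≥ 0.
k=0: 7.3 kHz.
k=1: 52.2 kHz, 66.8 kHz.
k=2: 111.7 kHz, 126.3 kHz.
k=3: 171.2 kHz, 185.8 kHz.
Within [31.7 kHz, 119.3 kHz]: 52.2 kHz, 66.8 kHz, 111.7 kHz.

52.2 kHz, 66.8 kHz, 111.7 kHz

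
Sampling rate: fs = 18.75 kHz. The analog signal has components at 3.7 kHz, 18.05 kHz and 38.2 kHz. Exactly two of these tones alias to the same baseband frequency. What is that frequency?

fs/2 = 9.375 kHz.
3.7 kHz ≤ fs/2 = 9.375 kHz, passes unchanged.
18.05 kHz > fs/2 = 9.375 kHz, folds to fs − 18.05 kHz = 0.7 kHz.
38.2 kHz mod fs = 0.7 kHz.
0.7 kHz ≤ fs/2 = 9.375 kHz, appears at 0.7 kHz.
18.05 kHz and 38.2 kHz both map to 0.7 kHz.

0.7 kHz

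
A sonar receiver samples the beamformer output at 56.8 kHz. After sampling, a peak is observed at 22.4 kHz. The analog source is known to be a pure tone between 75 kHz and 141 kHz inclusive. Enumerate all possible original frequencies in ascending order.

79.2 kHz, 91.2 kHz, 136 kHz

Frequencies that alias to 22.4 kHz are k·fs ± 22.4 kHz for integer k ≥ 0.
k=0: 22.4 kHz.
k=1: 34.4 kHz, 79.2 kHz.
k=2: 91.2 kHz, 136 kHz.
k=3: 148 kHz, 192.8 kHz.
Within [75 kHz, 141 kHz]: 79.2 kHz, 91.2 kHz, 136 kHz.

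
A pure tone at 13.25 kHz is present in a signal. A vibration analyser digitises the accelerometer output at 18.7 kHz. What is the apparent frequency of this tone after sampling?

5.45 kHz

13.25 kHz > fs/2 = 9.35 kHz, folds to fs − 13.25 kHz = 5.45 kHz.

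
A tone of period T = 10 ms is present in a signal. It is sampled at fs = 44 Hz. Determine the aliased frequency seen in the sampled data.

T = 10 ms → f = 1/T = 100 Hz.
100 Hz mod fs = 12 Hz.
12 Hz ≤ fs/2 = 22 Hz, appears at 12 Hz.

12 Hz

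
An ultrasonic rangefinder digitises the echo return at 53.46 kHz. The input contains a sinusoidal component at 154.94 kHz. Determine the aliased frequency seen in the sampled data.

154.94 kHz mod fs = 48.02 kHz.
48.02 kHz > fs/2 = 26.73 kHz, folds to fs − 48.02 kHz = 5.44 kHz.

5.44 kHz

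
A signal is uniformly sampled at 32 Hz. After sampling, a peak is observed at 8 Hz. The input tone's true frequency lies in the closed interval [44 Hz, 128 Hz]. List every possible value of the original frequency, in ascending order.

Frequencies that alias to 8 Hz are k·fs ± 8 Hz for integer k ≥ 0.
k=0: 8 Hz.
k=1: 24 Hz, 40 Hz.
k=2: 56 Hz, 72 Hz.
k=3: 88 Hz, 104 Hz.
k=4: 120 Hz, 136 Hz.
k=5: 152 Hz, 168 Hz.
Within [44 Hz, 128 Hz]: 56 Hz, 72 Hz, 88 Hz, 104 Hz, 120 Hz.

56 Hz, 72 Hz, 88 Hz, 104 Hz, 120 Hz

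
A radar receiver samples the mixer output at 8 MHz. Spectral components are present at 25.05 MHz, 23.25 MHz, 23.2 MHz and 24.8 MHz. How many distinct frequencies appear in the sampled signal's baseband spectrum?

fs/2 = 4 MHz.
25.05 MHz mod fs = 1.05 MHz.
1.05 MHz ≤ fs/2 = 4 MHz, appears at 1.05 MHz.
23.25 MHz mod fs = 7.25 MHz.
7.25 MHz > fs/2 = 4 MHz, folds to fs − 7.25 MHz = 0.75 MHz.
23.2 MHz mod fs = 7.2 MHz.
7.2 MHz > fs/2 = 4 MHz, folds to fs − 7.2 MHz = 0.8 MHz.
24.8 MHz mod fs = 0.8 MHz.
0.8 MHz ≤ fs/2 = 4 MHz, appears at 0.8 MHz.
Distinct values: {0.75 MHz, 0.8 MHz, 1.05 MHz} → 3.

3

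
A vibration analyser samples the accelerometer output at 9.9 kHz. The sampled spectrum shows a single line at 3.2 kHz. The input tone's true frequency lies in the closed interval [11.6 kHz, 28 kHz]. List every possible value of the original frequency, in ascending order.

13.1 kHz, 16.6 kHz, 23 kHz, 26.5 kHz

Frequencies that alias to 3.2 kHz are k·fs ± 3.2 kHz for integer k ≥ 0.
k=0: 3.2 kHz.
k=1: 6.7 kHz, 13.1 kHz.
k=2: 16.6 kHz, 23 kHz.
k=3: 26.5 kHz, 32.9 kHz.
k=4: 36.4 kHz, 42.8 kHz.
Within [11.6 kHz, 28 kHz]: 13.1 kHz, 16.6 kHz, 23 kHz, 26.5 kHz.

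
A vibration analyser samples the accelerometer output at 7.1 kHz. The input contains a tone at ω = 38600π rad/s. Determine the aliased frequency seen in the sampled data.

2 kHz

ω = 38600π rad/s → f = ω/(2π) = 19300 Hz = 19.3 kHz.
19.3 kHz mod fs = 5.1 kHz.
5.1 kHz > fs/2 = 3.55 kHz, folds to fs − 5.1 kHz = 2 kHz.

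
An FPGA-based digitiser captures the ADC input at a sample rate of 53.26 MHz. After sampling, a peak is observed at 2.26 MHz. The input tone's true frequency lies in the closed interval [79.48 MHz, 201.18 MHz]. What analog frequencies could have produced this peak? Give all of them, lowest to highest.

Frequencies that alias to 2.26 MHz are k·fs ± 2.26 MHz for integer k ≥ 0.
k=0: 2.26 MHz.
k=1: 51 MHz, 55.52 MHz.
k=2: 104.26 MHz, 108.78 MHz.
k=3: 157.52 MHz, 162.04 MHz.
k=4: 210.78 MHz, 215.3 MHz.
Within [79.48 MHz, 201.18 MHz]: 104.26 MHz, 108.78 MHz, 157.52 MHz, 162.04 MHz.

104.26 MHz, 108.78 MHz, 157.52 MHz, 162.04 MHz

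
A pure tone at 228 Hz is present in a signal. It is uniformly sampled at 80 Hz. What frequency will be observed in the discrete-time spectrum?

12 Hz

228 Hz mod fs = 68 Hz.
68 Hz > fs/2 = 40 Hz, folds to fs − 68 Hz = 12 Hz.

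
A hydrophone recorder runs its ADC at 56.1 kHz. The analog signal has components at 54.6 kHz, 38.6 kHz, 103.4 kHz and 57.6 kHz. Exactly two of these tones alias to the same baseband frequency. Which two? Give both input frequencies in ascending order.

fs/2 = 28.05 kHz.
54.6 kHz > fs/2 = 28.05 kHz, folds to fs − 54.6 kHz = 1.5 kHz.
38.6 kHz > fs/2 = 28.05 kHz, folds to fs − 38.6 kHz = 17.5 kHz.
103.4 kHz mod fs = 47.3 kHz.
47.3 kHz > fs/2 = 28.05 kHz, folds to fs − 47.3 kHz = 8.8 kHz.
57.6 kHz mod fs = 1.5 kHz.
1.5 kHz ≤ fs/2 = 28.05 kHz, appears at 1.5 kHz.
54.6 kHz and 57.6 kHz both map to 1.5 kHz.

54.6 kHz, 57.6 kHz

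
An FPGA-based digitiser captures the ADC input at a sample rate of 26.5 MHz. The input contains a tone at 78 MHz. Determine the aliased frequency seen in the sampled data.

1.5 MHz

78 MHz mod fs = 25 MHz.
25 MHz > fs/2 = 13.25 MHz, folds to fs − 25 MHz = 1.5 MHz.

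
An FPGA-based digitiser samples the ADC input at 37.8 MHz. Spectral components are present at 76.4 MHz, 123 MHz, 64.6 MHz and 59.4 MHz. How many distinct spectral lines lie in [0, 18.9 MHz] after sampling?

fs/2 = 18.9 MHz.
76.4 MHz mod fs = 0.8 MHz.
0.8 MHz ≤ fs/2 = 18.9 MHz, appears at 0.8 MHz.
123 MHz mod fs = 9.6 MHz.
9.6 MHz ≤ fs/2 = 18.9 MHz, appears at 9.6 MHz.
64.6 MHz mod fs = 26.8 MHz.
26.8 MHz > fs/2 = 18.9 MHz, folds to fs − 26.8 MHz = 11 MHz.
59.4 MHz mod fs = 21.6 MHz.
21.6 MHz > fs/2 = 18.9 MHz, folds to fs − 21.6 MHz = 16.2 MHz.
Distinct values: {0.8 MHz, 9.6 MHz, 11 MHz, 16.2 MHz} → 4.

4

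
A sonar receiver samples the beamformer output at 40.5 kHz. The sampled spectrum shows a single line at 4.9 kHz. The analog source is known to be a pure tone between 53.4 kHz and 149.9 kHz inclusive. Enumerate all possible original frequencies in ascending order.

Frequencies that alias to 4.9 kHz are k·fs ± 4.9 kHz for integer k ≥ 0.
k=0: 4.9 kHz.
k=1: 35.6 kHz, 45.4 kHz.
k=2: 76.1 kHz, 85.9 kHz.
k=3: 116.6 kHz, 126.4 kHz.
k=4: 157.1 kHz, 166.9 kHz.
Within [53.4 kHz, 149.9 kHz]: 76.1 kHz, 85.9 kHz, 116.6 kHz, 126.4 kHz.

76.1 kHz, 85.9 kHz, 116.6 kHz, 126.4 kHz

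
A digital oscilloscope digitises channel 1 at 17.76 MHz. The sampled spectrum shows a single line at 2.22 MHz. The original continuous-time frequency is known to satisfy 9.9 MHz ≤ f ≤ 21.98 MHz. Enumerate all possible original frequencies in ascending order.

Frequencies that alias to 2.22 MHz are k·fs ± 2.22 MHz for integer k ≥ 0.
k=0: 2.22 MHz.
k=1: 15.54 MHz, 19.98 MHz.
k=2: 33.3 MHz, 37.74 MHz.
Within [9.9 MHz, 21.98 MHz]: 15.54 MHz, 19.98 MHz.

15.54 MHz, 19.98 MHz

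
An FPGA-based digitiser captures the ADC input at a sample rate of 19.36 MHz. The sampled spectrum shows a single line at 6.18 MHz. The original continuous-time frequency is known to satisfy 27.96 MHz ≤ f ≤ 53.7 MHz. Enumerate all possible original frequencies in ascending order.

32.54 MHz, 44.9 MHz, 51.9 MHz

Frequencies that alias to 6.18 MHz are k·fs ± 6.18 MHz for integer k ≥ 0.
k=0: 6.18 MHz.
k=1: 13.18 MHz, 25.54 MHz.
k=2: 32.54 MHz, 44.9 MHz.
k=3: 51.9 MHz, 64.26 MHz.
k=4: 71.26 MHz, 83.62 MHz.
Within [27.96 MHz, 53.7 MHz]: 32.54 MHz, 44.9 MHz, 51.9 MHz.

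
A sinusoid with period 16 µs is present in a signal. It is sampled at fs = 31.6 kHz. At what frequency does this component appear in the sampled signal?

T = 16 µs → f = 1/T = 62.5 kHz.
62.5 kHz mod fs = 30.9 kHz.
30.9 kHz > fs/2 = 15.8 kHz, folds to fs − 30.9 kHz = 0.7 kHz.

0.7 kHz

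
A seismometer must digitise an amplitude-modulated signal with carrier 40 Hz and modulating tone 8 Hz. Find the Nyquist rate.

96 Hz

AM sidebands sit at fc ± fm = 32 Hz and 48 Hz.
Highest-frequency component: 48 Hz.
Nyquist rate = 2 × 48 Hz = 96 Hz.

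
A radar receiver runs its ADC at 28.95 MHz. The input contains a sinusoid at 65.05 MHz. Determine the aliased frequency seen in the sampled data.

7.15 MHz

65.05 MHz mod fs = 7.15 MHz.
7.15 MHz ≤ fs/2 = 14.475 MHz, appears at 7.15 MHz.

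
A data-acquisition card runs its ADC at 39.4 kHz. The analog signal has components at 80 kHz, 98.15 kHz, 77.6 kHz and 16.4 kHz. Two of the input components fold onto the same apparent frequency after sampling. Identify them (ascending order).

77.6 kHz, 80 kHz

fs/2 = 19.7 kHz.
80 kHz mod fs = 1.2 kHz.
1.2 kHz ≤ fs/2 = 19.7 kHz, appears at 1.2 kHz.
98.15 kHz mod fs = 19.35 kHz.
19.35 kHz ≤ fs/2 = 19.7 kHz, appears at 19.35 kHz.
77.6 kHz mod fs = 38.2 kHz.
38.2 kHz > fs/2 = 19.7 kHz, folds to fs − 38.2 kHz = 1.2 kHz.
16.4 kHz ≤ fs/2 = 19.7 kHz, passes unchanged.
77.6 kHz and 80 kHz both map to 1.2 kHz.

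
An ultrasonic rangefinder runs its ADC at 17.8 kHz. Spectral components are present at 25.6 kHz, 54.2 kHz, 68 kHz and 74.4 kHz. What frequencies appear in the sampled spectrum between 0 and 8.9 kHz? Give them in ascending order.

0.8 kHz, 3.2 kHz, 7.8 kHz

fs/2 = 8.9 kHz.
25.6 kHz mod fs = 7.8 kHz.
7.8 kHz ≤ fs/2 = 8.9 kHz, appears at 7.8 kHz.
54.2 kHz mod fs = 0.8 kHz.
0.8 kHz ≤ fs/2 = 8.9 kHz, appears at 0.8 kHz.
68 kHz mod fs = 14.6 kHz.
14.6 kHz > fs/2 = 8.9 kHz, folds to fs − 14.6 kHz = 3.2 kHz.
74.4 kHz mod fs = 3.2 kHz.
3.2 kHz ≤ fs/2 = 8.9 kHz, appears at 3.2 kHz.
Distinct values: {0.8 kHz, 3.2 kHz, 7.8 kHz}.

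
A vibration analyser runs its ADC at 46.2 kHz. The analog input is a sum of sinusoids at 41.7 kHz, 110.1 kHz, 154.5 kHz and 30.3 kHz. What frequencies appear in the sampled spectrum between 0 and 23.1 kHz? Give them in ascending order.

fs/2 = 23.1 kHz.
41.7 kHz > fs/2 = 23.1 kHz, folds to fs − 41.7 kHz = 4.5 kHz.
110.1 kHz mod fs = 17.7 kHz.
17.7 kHz ≤ fs/2 = 23.1 kHz, appears at 17.7 kHz.
154.5 kHz mod fs = 15.9 kHz.
15.9 kHz ≤ fs/2 = 23.1 kHz, appears at 15.9 kHz.
30.3 kHz > fs/2 = 23.1 kHz, folds to fs − 30.3 kHz = 15.9 kHz.
Distinct values: {4.5 kHz, 15.9 kHz, 17.7 kHz}.

4.5 kHz, 15.9 kHz, 17.7 kHz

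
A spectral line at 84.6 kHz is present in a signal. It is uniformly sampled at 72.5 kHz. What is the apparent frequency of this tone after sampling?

84.6 kHz mod fs = 12.1 kHz.
12.1 kHz ≤ fs/2 = 36.25 kHz, appears at 12.1 kHz.

12.1 kHz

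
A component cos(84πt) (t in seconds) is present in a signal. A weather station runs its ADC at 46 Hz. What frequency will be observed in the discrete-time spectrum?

4 Hz

ω = 84π rad/s → f = ω/(2π) = 42 Hz.
42 Hz > fs/2 = 23 Hz, folds to fs − 42 Hz = 4 Hz.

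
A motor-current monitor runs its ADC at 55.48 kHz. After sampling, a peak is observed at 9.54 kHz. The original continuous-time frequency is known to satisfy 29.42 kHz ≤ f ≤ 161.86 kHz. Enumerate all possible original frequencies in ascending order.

45.94 kHz, 65.02 kHz, 101.42 kHz, 120.5 kHz, 156.9 kHz

Frequencies that alias to 9.54 kHz are k·fs ± 9.54 kHz for integer k ≥ 0.
k=0: 9.54 kHz.
k=1: 45.94 kHz, 65.02 kHz.
k=2: 101.42 kHz, 120.5 kHz.
k=3: 156.9 kHz, 175.98 kHz.
k=4: 212.38 kHz, 231.46 kHz.
Within [29.42 kHz, 161.86 kHz]: 45.94 kHz, 65.02 kHz, 101.42 kHz, 120.5 kHz, 156.9 kHz.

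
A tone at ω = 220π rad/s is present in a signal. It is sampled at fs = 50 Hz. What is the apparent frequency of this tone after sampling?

10 Hz

ω = 220π rad/s → f = ω/(2π) = 110 Hz.
110 Hz mod fs = 10 Hz.
10 Hz ≤ fs/2 = 25 Hz, appears at 10 Hz.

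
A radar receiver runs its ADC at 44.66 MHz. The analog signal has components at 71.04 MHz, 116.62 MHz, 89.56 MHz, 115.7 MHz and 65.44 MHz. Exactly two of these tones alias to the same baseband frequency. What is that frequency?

18.28 MHz

fs/2 = 22.33 MHz.
71.04 MHz mod fs = 26.38 MHz.
26.38 MHz > fs/2 = 22.33 MHz, folds to fs − 26.38 MHz = 18.28 MHz.
116.62 MHz mod fs = 27.3 MHz.
27.3 MHz > fs/2 = 22.33 MHz, folds to fs − 27.3 MHz = 17.36 MHz.
89.56 MHz mod fs = 0.24 MHz.
0.24 MHz ≤ fs/2 = 22.33 MHz, appears at 0.24 MHz.
115.7 MHz mod fs = 26.38 MHz.
26.38 MHz > fs/2 = 22.33 MHz, folds to fs − 26.38 MHz = 18.28 MHz.
65.44 MHz mod fs = 20.78 MHz.
20.78 MHz ≤ fs/2 = 22.33 MHz, appears at 20.78 MHz.
71.04 MHz and 115.7 MHz both map to 18.28 MHz.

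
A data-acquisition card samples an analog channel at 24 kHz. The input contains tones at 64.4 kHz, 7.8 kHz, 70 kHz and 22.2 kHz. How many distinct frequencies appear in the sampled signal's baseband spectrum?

fs/2 = 12 kHz.
64.4 kHz mod fs = 16.4 kHz.
16.4 kHz > fs/2 = 12 kHz, folds to fs − 16.4 kHz = 7.6 kHz.
7.8 kHz ≤ fs/2 = 12 kHz, passes unchanged.
70 kHz mod fs = 22 kHz.
22 kHz > fs/2 = 12 kHz, folds to fs − 22 kHz = 2 kHz.
22.2 kHz > fs/2 = 12 kHz, folds to fs − 22.2 kHz = 1.8 kHz.
Distinct values: {1.8 kHz, 2 kHz, 7.6 kHz, 7.8 kHz} → 4.

4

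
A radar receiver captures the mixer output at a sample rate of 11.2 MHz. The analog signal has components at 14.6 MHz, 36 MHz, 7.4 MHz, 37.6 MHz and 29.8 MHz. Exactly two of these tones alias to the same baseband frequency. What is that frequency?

fs/2 = 5.6 MHz.
14.6 MHz mod fs = 3.4 MHz.
3.4 MHz ≤ fs/2 = 5.6 MHz, appears at 3.4 MHz.
36 MHz mod fs = 2.4 MHz.
2.4 MHz ≤ fs/2 = 5.6 MHz, appears at 2.4 MHz.
7.4 MHz > fs/2 = 5.6 MHz, folds to fs − 7.4 MHz = 3.8 MHz.
37.6 MHz mod fs = 4 MHz.
4 MHz ≤ fs/2 = 5.6 MHz, appears at 4 MHz.
29.8 MHz mod fs = 7.4 MHz.
7.4 MHz > fs/2 = 5.6 MHz, folds to fs − 7.4 MHz = 3.8 MHz.
7.4 MHz and 29.8 MHz both map to 3.8 MHz.

3.8 MHz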